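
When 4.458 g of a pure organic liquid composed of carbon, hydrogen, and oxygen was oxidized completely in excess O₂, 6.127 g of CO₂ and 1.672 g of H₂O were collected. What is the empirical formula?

C6H8O7

mol C = 6.127 g CO₂ ÷ 44.009 g/mol = 0.13922 mol
mol H = 2 × 1.672 g H₂O ÷ 18.015 g/mol = 0.18562 mol
mass O = 4.458 − (1.6722 + 0.18711) = 2.5987 g → mol O = 2.5987 ÷ 15.999 = 0.16243 mol
Divide by the smallest (0.13922 mol): C 1.000, H 1.333, O 1.167
Multiplying each by 6 gives whole numbers: C 6.00, H 8.00, O 7.00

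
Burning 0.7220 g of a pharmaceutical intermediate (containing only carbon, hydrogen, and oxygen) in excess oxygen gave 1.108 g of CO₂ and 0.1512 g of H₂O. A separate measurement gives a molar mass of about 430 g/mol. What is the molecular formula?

mol C = 1.108 g CO₂ ÷ 44.009 g/mol = 0.025177 mol
mol H = 2 × 0.1512 g H₂O ÷ 18.015 g/mol = 0.016786 mol
mass O = 0.7220 − (0.30240 + 0.016920) = 0.40268 g → mol O = 0.40268 ÷ 15.999 = 0.025169 mol
Divide by the smallest (0.016786 mol): C 1.500, H 1.000, O 1.499
Multiplying each by 2 gives whole numbers: C 3.00, H 2.00, O 3.00
Empirical formula: C3H2O3
Empirical-formula mass = 86.05 g/mol; 430 ÷ 86.05 ≈ 5, so the molecular formula is C15H10O15.

C15H10O15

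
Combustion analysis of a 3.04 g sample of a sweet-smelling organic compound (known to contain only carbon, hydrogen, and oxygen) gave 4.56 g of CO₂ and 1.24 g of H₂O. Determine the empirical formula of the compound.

mol C = 4.56 g CO₂ ÷ 44.009 g/mol = 0.1036 mol
mol H = 2 × 1.24 g H₂O ÷ 18.015 g/mol = 0.1377 mol
mass O = 3.04 − (1.245 + 0.1388) = 1.657 g → mol O = 1.657 ÷ 15.999 = 0.1036 mol
Divide by the smallest (0.1036 mol): C 1.001, H 1.329, O 1.000
Multiplying each by 3 gives whole numbers: C 3.00, H 3.99, O 3.00

C3H4O3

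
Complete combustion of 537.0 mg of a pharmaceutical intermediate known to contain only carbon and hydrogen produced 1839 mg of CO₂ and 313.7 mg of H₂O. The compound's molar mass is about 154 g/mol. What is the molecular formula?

C12H10

mol C = 1.839 g CO₂ ÷ 44.009 g/mol = 0.041787 mol
mol H = 2 × 0.3137 g H₂O ÷ 18.015 g/mol = 0.034827 mol
Divide by the smallest (0.034827 mol): C 1.200, H 1.000
Multiplying each by 5 gives whole numbers: C 6.00, H 5.00
Empirical formula: C6H5
Empirical-formula mass = 77.11 g/mol; 154 ÷ 77.11 ≈ 2, so the molecular formula is C12H10.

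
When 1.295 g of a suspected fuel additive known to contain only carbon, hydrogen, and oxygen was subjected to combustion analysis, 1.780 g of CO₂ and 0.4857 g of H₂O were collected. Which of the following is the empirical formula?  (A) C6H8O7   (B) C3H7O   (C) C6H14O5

(A) C6H8O7

mol C = 1.780 g CO₂ ÷ 44.009 g/mol = 0.040446 mol
mol H = 2 × 0.4857 g H₂O ÷ 18.015 g/mol = 0.053922 mol
mass O = 1.295 − (0.48580 + 0.054353) = 0.75485 g → mol O = 0.75485 ÷ 15.999 = 0.047181 mol
Divide by the smallest (0.040446 mol): C 1.000, H 1.333, O 1.167
Multiplying each by 6 gives whole numbers: C 6.00, H 8.00, O 7.00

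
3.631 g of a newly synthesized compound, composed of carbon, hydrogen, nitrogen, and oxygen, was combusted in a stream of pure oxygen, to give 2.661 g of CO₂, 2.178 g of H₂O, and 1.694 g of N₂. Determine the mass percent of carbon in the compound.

20.00%

mol C = 2.661 g CO₂ ÷ 44.009 g/mol = 0.060465 mol
mol H = 2 × 2.178 g H₂O ÷ 18.015 g/mol = 0.24180 mol
mol N = 2 × 1.694 g N₂ ÷ 28.014 g/mol = 0.12094 mol
mass O = 3.631 − (0.72624 + 0.24373 + 1.6940) = 0.96702 g → mol O = 0.96702 ÷ 15.999 = 0.060443 mol
mass % C = 0.72624 g ÷ 3.631 g × 100%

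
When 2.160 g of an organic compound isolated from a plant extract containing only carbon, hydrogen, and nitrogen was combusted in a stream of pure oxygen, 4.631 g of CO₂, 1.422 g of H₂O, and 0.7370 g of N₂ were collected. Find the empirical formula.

mol C = 4.631 g CO₂ ÷ 44.009 g/mol = 0.10523 mol
mol H = 2 × 1.422 g H₂O ÷ 18.015 g/mol = 0.15787 mol
mol N = 2 × 0.7370 g N₂ ÷ 28.014 g/mol = 0.052617 mol
Divide by the smallest (0.052617 mol): C 2.000, H 3.000, N 1.000

C2H3N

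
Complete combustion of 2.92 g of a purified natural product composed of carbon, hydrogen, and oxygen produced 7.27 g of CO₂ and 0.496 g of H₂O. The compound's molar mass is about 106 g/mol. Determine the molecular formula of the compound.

mol C = 7.27 g CO₂ ÷ 44.009 g/mol = 0.1652 mol
mol H = 2 × 0.496 g H₂O ÷ 18.015 g/mol = 0.05507 mol
mass O = 2.92 − (1.984 + 0.05551) = 0.8804 g → mol O = 0.8804 ÷ 15.999 = 0.05503 mol
Divide by the smallest (0.05503 mol): C 3.002, H 1.001, O 1.000
Empirical formula: C3HO
Empirical-formula mass = 53.04 g/mol; 106 ÷ 53.04 ≈ 2, so the molecular formula is C6H2O2.

C6H2O2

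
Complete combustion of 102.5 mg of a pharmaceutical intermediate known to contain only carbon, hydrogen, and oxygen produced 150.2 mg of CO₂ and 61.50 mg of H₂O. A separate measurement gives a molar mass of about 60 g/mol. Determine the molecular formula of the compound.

C2H4O2

mol C = 0.1502 g CO₂ ÷ 44.009 g/mol = 0.0034129 mol
mol H = 2 × 0.06150 g H₂O ÷ 18.015 g/mol = 0.0068276 mol
mass O = 0.1025 − (0.040993 + 0.0068823) = 0.054625 g → mol O = 0.054625 ÷ 15.999 = 0.0034143 mol
Divide by the smallest (0.0034129 mol): C 1.000, H 2.001, O 1.000
Empirical formula: CH2O
Empirical-formula mass = 30.03 g/mol; 60 ÷ 30.03 ≈ 2, so the molecular formula is C2H4O2.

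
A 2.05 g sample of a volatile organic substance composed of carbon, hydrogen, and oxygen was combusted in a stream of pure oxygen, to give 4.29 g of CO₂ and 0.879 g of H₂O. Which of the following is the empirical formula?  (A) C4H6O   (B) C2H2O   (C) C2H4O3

mol C = 4.29 g CO₂ ÷ 44.009 g/mol = 0.09748 mol
mol H = 2 × 0.879 g H₂O ÷ 18.015 g/mol = 0.09759 mol
mass O = 2.05 − (1.171 + 0.09837) = 0.7808 g → mol O = 0.7808 ÷ 15.999 = 0.04880 mol
Divide by the smallest (0.04880 mol): C 1.997, H 2.000, O 1.000

(B) C2H2O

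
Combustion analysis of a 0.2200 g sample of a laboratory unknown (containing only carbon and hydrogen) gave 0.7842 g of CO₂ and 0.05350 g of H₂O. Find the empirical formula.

mol C = 0.7842 g CO₂ ÷ 44.009 g/mol = 0.017819 mol
mol H = 2 × 0.05350 g H₂O ÷ 18.015 g/mol = 0.0059395 mol
Divide by the smallest (0.0059395 mol): C 3.000, H 1.000

C3H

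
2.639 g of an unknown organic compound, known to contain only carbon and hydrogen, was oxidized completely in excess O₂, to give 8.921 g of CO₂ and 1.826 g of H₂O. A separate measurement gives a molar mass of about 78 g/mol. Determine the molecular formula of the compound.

mol C = 8.921 g CO₂ ÷ 44.009 g/mol = 0.20271 mol
mol H = 2 × 1.826 g H₂O ÷ 18.015 g/mol = 0.20272 mol
Divide by the smallest (0.20271 mol): C 1.000, H 1.000
Empirical formula: CH
Empirical-formula mass = 13.02 g/mol; 78 ÷ 13.02 ≈ 6, so the molecular formula is C6H6.

C6H6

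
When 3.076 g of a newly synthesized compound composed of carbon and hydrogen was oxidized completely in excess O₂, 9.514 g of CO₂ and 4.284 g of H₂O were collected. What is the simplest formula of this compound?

mol C = 9.514 g CO₂ ÷ 44.009 g/mol = 0.21618 mol
mol H = 2 × 4.284 g H₂O ÷ 18.015 g/mol = 0.47560 mol
Divide by the smallest (0.21618 mol): C 1.000, H 2.200
Multiplying each by 5 gives whole numbers: C 5.00, H 11.00

C5H11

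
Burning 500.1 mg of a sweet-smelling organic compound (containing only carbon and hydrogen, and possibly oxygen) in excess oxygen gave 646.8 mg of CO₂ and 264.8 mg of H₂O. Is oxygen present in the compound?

yes

mol C = 0.6468 g CO₂ ÷ 44.009 g/mol = 0.014697 mol
mol H = 2 × 0.2648 g H₂O ÷ 18.015 g/mol = 0.029398 mol
C and H account for only 0.20616 g of the 0.5001 g sample; the remaining 0.29394 g must be oxygen.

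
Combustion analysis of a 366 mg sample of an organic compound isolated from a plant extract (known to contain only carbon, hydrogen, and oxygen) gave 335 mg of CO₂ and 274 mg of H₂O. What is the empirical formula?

mol C = 0.335 g CO₂ ÷ 44.009 g/mol = 0.007612 mol
mol H = 2 × 0.274 g H₂O ÷ 18.015 g/mol = 0.03042 mol
mass O = 0.366 − (0.09143 + 0.03066) = 0.2439 g → mol O = 0.2439 ÷ 15.999 = 0.01525 mol
Divide by the smallest (0.007612 mol): C 1.000, H 3.996, O 2.003

CH4O2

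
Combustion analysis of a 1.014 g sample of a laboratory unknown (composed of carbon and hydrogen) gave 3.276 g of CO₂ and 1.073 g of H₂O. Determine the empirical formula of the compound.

mol C = 3.276 g CO₂ ÷ 44.009 g/mol = 0.074439 mol
mol H = 2 × 1.073 g H₂O ÷ 18.015 g/mol = 0.11912 mol
Divide by the smallest (0.074439 mol): C 1.000, H 1.600
Multiplying each by 5 gives whole numbers: C 5.00, H 8.00

C5H8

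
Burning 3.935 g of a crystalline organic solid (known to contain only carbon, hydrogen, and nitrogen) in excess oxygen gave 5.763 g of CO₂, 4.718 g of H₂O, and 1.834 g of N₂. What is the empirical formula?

CH4N

mol C = 5.763 g CO₂ ÷ 44.009 g/mol = 0.13095 mol
mol H = 2 × 4.718 g H₂O ÷ 18.015 g/mol = 0.52379 mol
mol N = 2 × 1.834 g N₂ ÷ 28.014 g/mol = 0.13093 mol
Divide by the smallest (0.13093 mol): C 1.000, H 4.000, N 1.000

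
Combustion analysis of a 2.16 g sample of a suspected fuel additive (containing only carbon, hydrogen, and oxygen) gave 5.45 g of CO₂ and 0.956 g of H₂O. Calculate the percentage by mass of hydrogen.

mol C = 5.45 g CO₂ ÷ 44.009 g/mol = 0.1238 mol
mol H = 2 × 0.956 g H₂O ÷ 18.015 g/mol = 0.1061 mol
mass O = 2.16 − (1.487 + 0.1070) = 0.5656 g → mol O = 0.5656 ÷ 15.999 = 0.03535 mol
mass % H = 0.1070 g ÷ 2.16 g × 100%

5.0%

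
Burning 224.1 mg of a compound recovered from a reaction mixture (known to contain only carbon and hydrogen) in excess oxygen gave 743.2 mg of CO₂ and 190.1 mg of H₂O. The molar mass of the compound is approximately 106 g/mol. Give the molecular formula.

C8H10

mol C = 0.7432 g CO₂ ÷ 44.009 g/mol = 0.016887 mol
mol H = 2 × 0.1901 g H₂O ÷ 18.015 g/mol = 0.021105 mol
Divide by the smallest (0.016887 mol): C 1.000, H 1.250
Multiplying each by 4 gives whole numbers: C 4.00, H 5.00
Empirical formula: C4H5
Empirical-formula mass = 53.08 g/mol; 106 ÷ 53.08 ≈ 2, so the molecular formula is C8H10.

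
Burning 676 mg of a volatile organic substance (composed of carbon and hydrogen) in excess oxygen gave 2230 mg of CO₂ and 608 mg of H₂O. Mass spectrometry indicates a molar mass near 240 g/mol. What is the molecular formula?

C18H24

mol C = 2.23 g CO₂ ÷ 44.009 g/mol = 0.05067 mol
mol H = 2 × 0.608 g H₂O ÷ 18.015 g/mol = 0.06750 mol
Divide by the smallest (0.05067 mol): C 1.000, H 1.332
Multiplying each by 3 gives whole numbers: C 3.00, H 4.00
Empirical formula: C3H4
Empirical-formula mass = 40.06 g/mol; 240 ÷ 40.06 ≈ 6, so the molecular formula is C18H24.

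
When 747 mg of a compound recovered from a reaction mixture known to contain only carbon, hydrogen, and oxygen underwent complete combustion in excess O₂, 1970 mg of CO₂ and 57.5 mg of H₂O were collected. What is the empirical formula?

mol C = 1.97 g CO₂ ÷ 44.009 g/mol = 0.04476 mol
mol H = 2 × 0.0575 g H₂O ÷ 18.015 g/mol = 0.006384 mol
mass O = 0.747 − (0.5377 + 0.006435) = 0.2029 g → mol O = 0.2029 ÷ 15.999 = 0.01268 mol
Divide by the smallest (0.006384 mol): C 7.012, H 1.000, O 1.987

C7HO2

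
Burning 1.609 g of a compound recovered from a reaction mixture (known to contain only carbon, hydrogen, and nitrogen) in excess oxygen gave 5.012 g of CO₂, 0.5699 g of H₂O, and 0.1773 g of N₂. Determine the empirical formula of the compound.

mol C = 5.012 g CO₂ ÷ 44.009 g/mol = 0.11389 mol
mol H = 2 × 0.5699 g H₂O ÷ 18.015 g/mol = 0.063269 mol
mol N = 2 × 0.1773 g N₂ ÷ 28.014 g/mol = 0.012658 mol
Divide by the smallest (0.012658 mol): C 8.997, H 4.998, N 1.000

C9H5N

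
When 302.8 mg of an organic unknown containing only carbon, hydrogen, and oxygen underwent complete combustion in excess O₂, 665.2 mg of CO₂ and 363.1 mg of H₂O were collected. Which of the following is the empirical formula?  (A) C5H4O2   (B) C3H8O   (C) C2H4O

mol C = 0.6652 g CO₂ ÷ 44.009 g/mol = 0.015115 mol
mol H = 2 × 0.3631 g H₂O ÷ 18.015 g/mol = 0.040311 mol
mass O = 0.3028 − (0.18155 + 0.040633) = 0.080619 g → mol O = 0.080619 ÷ 15.999 = 0.0050390 mol
Divide by the smallest (0.0050390 mol): C 3.000, H 8.000, O 1.000

(B) C3H8O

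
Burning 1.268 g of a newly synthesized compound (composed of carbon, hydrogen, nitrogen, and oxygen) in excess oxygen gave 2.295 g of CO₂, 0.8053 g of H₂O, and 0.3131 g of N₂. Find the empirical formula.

C7H12N3O2

mol C = 2.295 g CO₂ ÷ 44.009 g/mol = 0.052148 mol
mol H = 2 × 0.8053 g H₂O ÷ 18.015 g/mol = 0.089403 mol
mol N = 2 × 0.3131 g N₂ ÷ 28.014 g/mol = 0.022353 mol
mass O = 1.268 − (0.62635 + 0.090119 + 0.31310) = 0.23843 g → mol O = 0.23843 ÷ 15.999 = 0.014903 mol
Divide by the smallest (0.014903 mol): C 3.499, H 5.999, N 1.500, O 1.000
Multiplying each by 2 gives whole numbers: C 7.00, H 12.00, N 3.00, O 2.00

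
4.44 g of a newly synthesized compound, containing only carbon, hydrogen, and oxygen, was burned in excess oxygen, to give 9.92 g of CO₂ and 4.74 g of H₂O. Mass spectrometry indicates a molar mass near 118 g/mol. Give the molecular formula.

mol C = 9.92 g CO₂ ÷ 44.009 g/mol = 0.2254 mol
mol H = 2 × 4.74 g H₂O ÷ 18.015 g/mol = 0.5262 mol
mass O = 4.44 − (2.707 + 0.5304) = 1.202 g → mol O = 1.202 ÷ 15.999 = 0.07514 mol
Divide by the smallest (0.07514 mol): C 3.000, H 7.003, O 1.000
Empirical formula: C3H7O
Empirical-formula mass = 59.09 g/mol; 118 ÷ 59.09 ≈ 2, so the molecular formula is C6H14O2.

C6H14O2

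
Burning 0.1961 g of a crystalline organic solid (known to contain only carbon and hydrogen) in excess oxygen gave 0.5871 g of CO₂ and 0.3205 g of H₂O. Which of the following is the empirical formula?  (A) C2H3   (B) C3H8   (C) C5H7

(B) C3H8

mol C = 0.5871 g CO₂ ÷ 44.009 g/mol = 0.013340 mol
mol H = 2 × 0.3205 g H₂O ÷ 18.015 g/mol = 0.035581 mol
Divide by the smallest (0.013340 mol): C 1.000, H 2.667
Multiplying each by 3 gives whole numbers: C 3.00, H 8.00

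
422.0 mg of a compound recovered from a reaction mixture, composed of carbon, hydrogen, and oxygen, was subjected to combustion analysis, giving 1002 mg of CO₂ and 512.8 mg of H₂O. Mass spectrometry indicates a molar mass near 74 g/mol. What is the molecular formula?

mol C = 1.002 g CO₂ ÷ 44.009 g/mol = 0.022768 mol
mol H = 2 × 0.5128 g H₂O ÷ 18.015 g/mol = 0.056930 mol
mass O = 0.4220 − (0.27347 + 0.057386) = 0.091147 g → mol O = 0.091147 ÷ 15.999 = 0.0056970 mol
Divide by the smallest (0.0056970 mol): C 3.996, H 9.993, O 1.000
Empirical formula: C4H10O
Empirical-formula mass = 74.12 g/mol; 74 ÷ 74.12 ≈ 1, so the molecular formula is C4H10O.

C4H10O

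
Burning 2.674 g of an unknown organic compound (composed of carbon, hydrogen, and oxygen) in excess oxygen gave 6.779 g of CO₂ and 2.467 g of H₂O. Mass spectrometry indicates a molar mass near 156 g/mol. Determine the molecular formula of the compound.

mol C = 6.779 g CO₂ ÷ 44.009 g/mol = 0.15404 mol
mol H = 2 × 2.467 g H₂O ÷ 18.015 g/mol = 0.27388 mol
mass O = 2.674 − (1.8501 + 0.27607) = 0.54779 g → mol O = 0.54779 ÷ 15.999 = 0.034239 mol
Divide by the smallest (0.034239 mol): C 4.499, H 7.999, O 1.000
Multiplying each by 2 gives whole numbers: C 9.00, H 16.00, O 2.00
Empirical formula: C9H16O2
Empirical-formula mass = 156.22 g/mol; 156 ÷ 156.22 ≈ 1, so the molecular formula is C9H16O2.

C9H16O2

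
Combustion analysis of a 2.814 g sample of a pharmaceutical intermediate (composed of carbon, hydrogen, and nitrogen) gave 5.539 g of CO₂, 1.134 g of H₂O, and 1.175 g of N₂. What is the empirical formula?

C3H3N2

mol C = 5.539 g CO₂ ÷ 44.009 g/mol = 0.12586 mol
mol H = 2 × 1.134 g H₂O ÷ 18.015 g/mol = 0.12590 mol
mol N = 2 × 1.175 g N₂ ÷ 28.014 g/mol = 0.083887 mol
Divide by the smallest (0.083887 mol): C 1.500, H 1.501, N 1.000
Multiplying each by 2 gives whole numbers: C 3.00, H 3.00, N 2.00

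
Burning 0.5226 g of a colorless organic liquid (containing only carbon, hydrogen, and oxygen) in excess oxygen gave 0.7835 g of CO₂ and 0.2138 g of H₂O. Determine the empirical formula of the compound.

mol C = 0.7835 g CO₂ ÷ 44.009 g/mol = 0.017803 mol
mol H = 2 × 0.2138 g H₂O ÷ 18.015 g/mol = 0.023736 mol
mass O = 0.5226 − (0.21383 + 0.023926) = 0.28484 g → mol O = 0.28484 ÷ 15.999 = 0.017804 mol
Divide by the smallest (0.017803 mol): C 1.000, H 1.333, O 1.000
Multiplying each by 3 gives whole numbers: C 3.00, H 4.00, O 3.00

C3H4O3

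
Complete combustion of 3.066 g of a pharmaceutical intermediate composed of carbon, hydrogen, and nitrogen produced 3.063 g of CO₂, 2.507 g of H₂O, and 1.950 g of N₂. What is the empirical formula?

CH4N2

mol C = 3.063 g CO₂ ÷ 44.009 g/mol = 0.069599 mol
mol H = 2 × 2.507 g H₂O ÷ 18.015 g/mol = 0.27832 mol
mol N = 2 × 1.950 g N₂ ÷ 28.014 g/mol = 0.13922 mol
Divide by the smallest (0.069599 mol): C 1.000, H 3.999, N 2.000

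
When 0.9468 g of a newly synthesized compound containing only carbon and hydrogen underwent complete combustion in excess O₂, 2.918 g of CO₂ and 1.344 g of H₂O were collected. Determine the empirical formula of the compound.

C4H9

mol C = 2.918 g CO₂ ÷ 44.009 g/mol = 0.066305 mol
mol H = 2 × 1.344 g H₂O ÷ 18.015 g/mol = 0.14921 mol
Divide by the smallest (0.066305 mol): C 1.000, H 2.250
Multiplying each by 4 gives whole numbers: C 4.00, H 9.00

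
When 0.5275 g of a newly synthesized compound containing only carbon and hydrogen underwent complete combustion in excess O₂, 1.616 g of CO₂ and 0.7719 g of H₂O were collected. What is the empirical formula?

C3H7

mol C = 1.616 g CO₂ ÷ 44.009 g/mol = 0.036720 mol
mol H = 2 × 0.7719 g H₂O ÷ 18.015 g/mol = 0.085695 mol
Divide by the smallest (0.036720 mol): C 1.000, H 2.334
Multiplying each by 3 gives whole numbers: C 3.00, H 7.00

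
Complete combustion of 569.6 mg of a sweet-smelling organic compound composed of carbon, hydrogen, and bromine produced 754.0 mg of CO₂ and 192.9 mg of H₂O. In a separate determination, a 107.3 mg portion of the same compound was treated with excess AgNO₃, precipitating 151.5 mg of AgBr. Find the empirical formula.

mol C = 0.7540 g CO₂ ÷ 44.009 g/mol = 0.017133 mol
mol H = 2 × 0.1929 g H₂O ÷ 18.015 g/mol = 0.021415 mol
From the AgBr data: mol Br per gram of compound = (0.1515 ÷ 187.772) ÷ 0.1073 = 0.0075194 mol/g, so in the 0.5696 g combustion sample mol Br = 0.0042830 mol
Divide by the smallest (0.0042830 mol): C 4.000, H 5.000, Br 1.000

C4H5Br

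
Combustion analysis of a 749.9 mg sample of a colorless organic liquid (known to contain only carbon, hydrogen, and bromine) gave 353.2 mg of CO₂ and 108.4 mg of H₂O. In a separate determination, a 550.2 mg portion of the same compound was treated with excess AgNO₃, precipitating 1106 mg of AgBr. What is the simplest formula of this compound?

mol C = 0.3532 g CO₂ ÷ 44.009 g/mol = 0.0080256 mol
mol H = 2 × 0.1084 g H₂O ÷ 18.015 g/mol = 0.012034 mol
From the AgBr data: mol Br per gram of compound = (1.106 ÷ 187.772) ÷ 0.5502 = 0.010705 mol/g, so in the 0.7499 g combustion sample mol Br = 0.0080280 mol
Divide by the smallest (0.0080256 mol): C 1.000, H 1.499, Br 1.000
Multiplying each by 2 gives whole numbers: C 2.00, H 3.00, Br 2.00

C2H3Br2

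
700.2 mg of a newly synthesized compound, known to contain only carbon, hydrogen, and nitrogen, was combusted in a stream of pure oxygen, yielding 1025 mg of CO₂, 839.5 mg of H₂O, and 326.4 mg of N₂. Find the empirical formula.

mol C = 1.025 g CO₂ ÷ 44.009 g/mol = 0.023291 mol
mol H = 2 × 0.8395 g H₂O ÷ 18.015 g/mol = 0.093200 mol
mol N = 2 × 0.3264 g N₂ ÷ 28.014 g/mol = 0.023303 mol
Divide by the smallest (0.023291 mol): C 1.000, H 4.002, N 1.001

CH4N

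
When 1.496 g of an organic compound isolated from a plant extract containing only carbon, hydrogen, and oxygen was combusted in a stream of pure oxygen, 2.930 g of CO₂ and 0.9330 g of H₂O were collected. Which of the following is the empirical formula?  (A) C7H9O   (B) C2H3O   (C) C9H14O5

(C) C9H14O5

mol C = 2.930 g CO₂ ÷ 44.009 g/mol = 0.066577 mol
mol H = 2 × 0.9330 g H₂O ÷ 18.015 g/mol = 0.10358 mol
mass O = 1.496 − (0.79966 + 0.10441) = 0.59193 g → mol O = 0.59193 ÷ 15.999 = 0.036998 mol
Divide by the smallest (0.036998 mol): C 1.799, H 2.800, O 1.000
Multiplying each by 5 gives whole numbers: C 9.00, H 14.00, O 5.00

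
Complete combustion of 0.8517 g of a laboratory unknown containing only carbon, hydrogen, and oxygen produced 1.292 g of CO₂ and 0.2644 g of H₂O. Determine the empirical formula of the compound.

CHO

mol C = 1.292 g CO₂ ÷ 44.009 g/mol = 0.029358 mol
mol H = 2 × 0.2644 g H₂O ÷ 18.015 g/mol = 0.029353 mol
mass O = 0.8517 − (0.35261 + 0.029588) = 0.46950 g → mol O = 0.46950 ÷ 15.999 = 0.029345 mol
Divide by the smallest (0.029345 mol): C 1.000, H 1.000, O 1.000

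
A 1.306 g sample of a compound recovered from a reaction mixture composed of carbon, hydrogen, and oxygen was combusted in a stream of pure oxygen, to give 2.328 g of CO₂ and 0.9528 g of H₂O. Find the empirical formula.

mol C = 2.328 g CO₂ ÷ 44.009 g/mol = 0.052898 mol
mol H = 2 × 0.9528 g H₂O ÷ 18.015 g/mol = 0.10578 mol
mass O = 1.306 − (0.63536 + 0.10662) = 0.56401 g → mol O = 0.56401 ÷ 15.999 = 0.035253 mol
Divide by the smallest (0.035253 mol): C 1.501, H 3.001, O 1.000
Multiplying each by 2 gives whole numbers: C 3.00, H 6.00, O 2.00

C3H6O2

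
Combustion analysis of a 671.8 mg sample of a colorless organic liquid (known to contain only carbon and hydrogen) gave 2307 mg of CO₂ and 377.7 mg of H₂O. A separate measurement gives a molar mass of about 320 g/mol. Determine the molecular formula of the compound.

mol C = 2.307 g CO₂ ÷ 44.009 g/mol = 0.052421 mol
mol H = 2 × 0.3777 g H₂O ÷ 18.015 g/mol = 0.041932 mol
Divide by the smallest (0.041932 mol): C 1.250, H 1.000
Multiplying each by 4 gives whole numbers: C 5.00, H 4.00
Empirical formula: C5H4
Empirical-formula mass = 64.09 g/mol; 320 ÷ 64.09 ≈ 5, so the molecular formula is C25H20.

C25H20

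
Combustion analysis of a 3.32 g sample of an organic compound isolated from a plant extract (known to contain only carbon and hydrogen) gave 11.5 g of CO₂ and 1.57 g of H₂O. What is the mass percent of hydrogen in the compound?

mol C = 11.5 g CO₂ ÷ 44.009 g/mol = 0.2613 mol
mol H = 2 × 1.57 g H₂O ÷ 18.015 g/mol = 0.1743 mol
mass % H = 0.1757 g ÷ 3.32 g × 100%

5.3%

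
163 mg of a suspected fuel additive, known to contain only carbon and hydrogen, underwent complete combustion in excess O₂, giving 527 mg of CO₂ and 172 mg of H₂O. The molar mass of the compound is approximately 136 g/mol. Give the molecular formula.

mol C = 0.527 g CO₂ ÷ 44.009 g/mol = 0.01197 mol
mol H = 2 × 0.172 g H₂O ÷ 18.015 g/mol = 0.01910 mol
Divide by the smallest (0.01197 mol): C 1.000, H 1.595
Multiplying each by 5 gives whole numbers: C 5.00, H 7.97
Empirical formula: C5H8
Empirical-formula mass = 68.12 g/mol; 136 ÷ 68.12 ≈ 2, so the molecular formula is C10H16.

C10H16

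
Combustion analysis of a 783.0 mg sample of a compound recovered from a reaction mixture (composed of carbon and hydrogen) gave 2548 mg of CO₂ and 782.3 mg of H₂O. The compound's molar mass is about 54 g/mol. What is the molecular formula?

mol C = 2.548 g CO₂ ÷ 44.009 g/mol = 0.057897 mol
mol H = 2 × 0.7823 g H₂O ÷ 18.015 g/mol = 0.086850 mol
Divide by the smallest (0.057897 mol): C 1.000, H 1.500
Multiplying each by 2 gives whole numbers: C 2.00, H 3.00
Empirical formula: C2H3
Empirical-formula mass = 27.05 g/mol; 54 ÷ 27.05 ≈ 2, so the molecular formula is C4H6.

C4H6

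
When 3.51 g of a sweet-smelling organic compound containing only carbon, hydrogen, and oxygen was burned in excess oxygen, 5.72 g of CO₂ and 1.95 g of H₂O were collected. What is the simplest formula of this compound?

mol C = 5.72 g CO₂ ÷ 44.009 g/mol = 0.1300 mol
mol H = 2 × 1.95 g H₂O ÷ 18.015 g/mol = 0.2165 mol
mass O = 3.51 − (1.561 + 0.2182) = 1.731 g → mol O = 1.731 ÷ 15.999 = 0.1082 mol
Divide by the smallest (0.1082 mol): C 1.202, H 2.001, O 1.000
Multiplying each by 5 gives whole numbers: C 6.01, H 10.01, O 5.00

C6H10O5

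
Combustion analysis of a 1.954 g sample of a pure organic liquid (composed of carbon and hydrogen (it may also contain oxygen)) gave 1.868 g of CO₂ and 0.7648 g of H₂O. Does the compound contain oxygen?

yes

mol C = 1.868 g CO₂ ÷ 44.009 g/mol = 0.042446 mol
mol H = 2 × 0.7648 g H₂O ÷ 18.015 g/mol = 0.084907 mol
C and H account for only 0.59540 g of the 1.954 g sample; the remaining 1.3586 g must be oxygen.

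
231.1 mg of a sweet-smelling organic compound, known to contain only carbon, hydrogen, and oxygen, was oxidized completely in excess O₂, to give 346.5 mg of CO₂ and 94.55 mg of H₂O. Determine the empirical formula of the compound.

C3H4O3

mol C = 0.3465 g CO₂ ÷ 44.009 g/mol = 0.0078734 mol
mol H = 2 × 0.09455 g H₂O ÷ 18.015 g/mol = 0.010497 mol
mass O = 0.2311 − (0.094567 + 0.010581) = 0.12595 g → mol O = 0.12595 ÷ 15.999 = 0.0078725 mol
Divide by the smallest (0.0078725 mol): C 1.000, H 1.333, O 1.000
Multiplying each by 3 gives whole numbers: C 3.00, H 4.00, O 3.00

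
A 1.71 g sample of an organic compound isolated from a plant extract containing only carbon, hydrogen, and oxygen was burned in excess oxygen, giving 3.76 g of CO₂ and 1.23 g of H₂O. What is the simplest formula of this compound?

mol C = 3.76 g CO₂ ÷ 44.009 g/mol = 0.08544 mol
mol H = 2 × 1.23 g H₂O ÷ 18.015 g/mol = 0.1366 mol
mass O = 1.71 − (1.026 + 0.1376) = 0.5462 g → mol O = 0.5462 ÷ 15.999 = 0.03414 mol
Divide by the smallest (0.03414 mol): C 2.503, H 4.000, O 1.000
Multiplying each by 2 gives whole numbers: C 5.01, H 8.00, O 2.00

C5H8O2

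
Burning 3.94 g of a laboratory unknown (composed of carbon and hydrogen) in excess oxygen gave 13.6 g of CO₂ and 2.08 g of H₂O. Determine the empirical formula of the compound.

mol C = 13.6 g CO₂ ÷ 44.009 g/mol = 0.3090 mol
mol H = 2 × 2.08 g H₂O ÷ 18.015 g/mol = 0.2309 mol
Divide by the smallest (0.2309 mol): C 1.338, H 1.000
Multiplying each by 3 gives whole numbers: C 4.01, H 3.00

C4H3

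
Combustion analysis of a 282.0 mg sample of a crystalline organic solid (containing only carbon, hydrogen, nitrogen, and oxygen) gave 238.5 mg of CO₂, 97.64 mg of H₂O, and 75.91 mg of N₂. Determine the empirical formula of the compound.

C2H4N2O3

mol C = 0.2385 g CO₂ ÷ 44.009 g/mol = 0.0054193 mol
mol H = 2 × 0.09764 g H₂O ÷ 18.015 g/mol = 0.010840 mol
mol N = 2 × 0.07591 g N₂ ÷ 28.014 g/mol = 0.0054194 mol
mass O = 0.2820 − (0.065092 + 0.010927 + 0.075910) = 0.13007 g → mol O = 0.13007 ÷ 15.999 = 0.0081300 mol
Divide by the smallest (0.0054193 mol): C 1.000, H 2.000, N 1.000, O 1.500
Multiplying each by 2 gives whole numbers: C 2.00, H 4.00, N 2.00, O 3.00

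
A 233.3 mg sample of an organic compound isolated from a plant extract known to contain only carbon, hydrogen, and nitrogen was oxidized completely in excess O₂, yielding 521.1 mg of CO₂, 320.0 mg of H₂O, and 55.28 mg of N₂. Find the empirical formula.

C3H9N

mol C = 0.5211 g CO₂ ÷ 44.009 g/mol = 0.011841 mol
mol H = 2 × 0.3200 g H₂O ÷ 18.015 g/mol = 0.035526 mol
mol N = 2 × 0.05528 g N₂ ÷ 28.014 g/mol = 0.0039466 mol
Divide by the smallest (0.0039466 mol): C 3.000, H 9.002, N 1.000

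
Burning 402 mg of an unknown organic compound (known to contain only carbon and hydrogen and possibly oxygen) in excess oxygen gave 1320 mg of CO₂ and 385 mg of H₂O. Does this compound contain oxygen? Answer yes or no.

mol C = 1.32 g CO₂ ÷ 44.009 g/mol = 0.02999 mol
mol H = 2 × 0.385 g H₂O ÷ 18.015 g/mol = 0.04274 mol
C and H together account for 0.4033 g — essentially the entire 0.402 g sample — so the compound contains no oxygen.

no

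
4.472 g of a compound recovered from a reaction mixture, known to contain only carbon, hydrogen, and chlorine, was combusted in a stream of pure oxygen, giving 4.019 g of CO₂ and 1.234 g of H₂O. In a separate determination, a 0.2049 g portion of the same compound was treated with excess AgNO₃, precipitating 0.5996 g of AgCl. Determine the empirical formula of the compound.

mol C = 4.019 g CO₂ ÷ 44.009 g/mol = 0.091322 mol
mol H = 2 × 1.234 g H₂O ÷ 18.015 g/mol = 0.13700 mol
From the AgCl data: mol Cl per gram of compound = (0.5996 ÷ 143.318) ÷ 0.2049 = 0.020418 mol/g, so in the 4.472 g combustion sample mol Cl = 0.091311 mol
Divide by the smallest (0.091311 mol): C 1.000, H 1.500, Cl 1.000
Multiplying each by 2 gives whole numbers: C 2.00, H 3.00, Cl 2.00

C2H3Cl2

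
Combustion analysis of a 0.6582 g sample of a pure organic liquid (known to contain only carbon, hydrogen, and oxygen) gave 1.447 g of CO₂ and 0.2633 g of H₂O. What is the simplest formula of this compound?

C9H8O4

mol C = 1.447 g CO₂ ÷ 44.009 g/mol = 0.032880 mol
mol H = 2 × 0.2633 g H₂O ÷ 18.015 g/mol = 0.029231 mol
mass O = 0.6582 − (0.39492 + 0.029465) = 0.23382 g → mol O = 0.23382 ÷ 15.999 = 0.014615 mol
Divide by the smallest (0.014615 mol): C 2.250, H 2.000, O 1.000
Multiplying each by 4 gives whole numbers: C 9.00, H 8.00, O 4.00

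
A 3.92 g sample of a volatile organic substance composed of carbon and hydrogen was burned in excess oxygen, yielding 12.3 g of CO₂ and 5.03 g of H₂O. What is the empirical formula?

mol C = 12.3 g CO₂ ÷ 44.009 g/mol = 0.2795 mol
mol H = 2 × 5.03 g H₂O ÷ 18.015 g/mol = 0.5584 mol
Divide by the smallest (0.2795 mol): C 1.000, H 1.998

CH2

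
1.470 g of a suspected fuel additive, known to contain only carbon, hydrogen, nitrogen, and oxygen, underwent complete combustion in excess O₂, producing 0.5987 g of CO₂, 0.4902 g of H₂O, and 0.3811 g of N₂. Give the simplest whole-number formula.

CH4N2O4

mol C = 0.5987 g CO₂ ÷ 44.009 g/mol = 0.013604 mol
mol H = 2 × 0.4902 g H₂O ÷ 18.015 g/mol = 0.054421 mol
mol N = 2 × 0.3811 g N₂ ÷ 28.014 g/mol = 0.027208 mol
mass O = 1.470 − (0.16340 + 0.054857 + 0.38110) = 0.87065 g → mol O = 0.87065 ÷ 15.999 = 0.054419 mol
Divide by the smallest (0.013604 mol): C 1.000, H 4.000, N 2.000, O 4.000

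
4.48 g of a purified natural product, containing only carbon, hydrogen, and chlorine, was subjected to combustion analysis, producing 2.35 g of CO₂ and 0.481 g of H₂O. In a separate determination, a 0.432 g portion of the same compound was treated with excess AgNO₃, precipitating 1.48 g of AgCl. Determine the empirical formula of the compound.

CHCl2

mol C = 2.35 g CO₂ ÷ 44.009 g/mol = 0.05340 mol
mol H = 2 × 0.481 g H₂O ÷ 18.015 g/mol = 0.05340 mol
From the AgCl data: mol Cl per gram of compound = (1.48 ÷ 143.318) ÷ 0.432 = 0.02390 mol/g, so in the 4.48 g combustion sample mol Cl = 0.1071 mol
Divide by the smallest (0.05340 mol): C 1.000, H 1.000, Cl 2.006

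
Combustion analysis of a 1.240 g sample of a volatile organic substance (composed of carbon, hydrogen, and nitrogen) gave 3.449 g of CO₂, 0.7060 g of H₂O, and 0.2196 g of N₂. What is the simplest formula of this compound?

mol C = 3.449 g CO₂ ÷ 44.009 g/mol = 0.078370 mol
mol H = 2 × 0.7060 g H₂O ÷ 18.015 g/mol = 0.078379 mol
mol N = 2 × 0.2196 g N₂ ÷ 28.014 g/mol = 0.015678 mol
Divide by the smallest (0.015678 mol): C 4.999, H 4.999, N 1.000

C5H5N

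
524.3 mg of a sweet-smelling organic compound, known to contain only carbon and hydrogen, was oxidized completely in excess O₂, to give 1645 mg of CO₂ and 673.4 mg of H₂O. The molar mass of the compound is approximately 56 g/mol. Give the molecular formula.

C4H8

mol C = 1.645 g CO₂ ÷ 44.009 g/mol = 0.037379 mol
mol H = 2 × 0.6734 g H₂O ÷ 18.015 g/mol = 0.074760 mol
Divide by the smallest (0.037379 mol): C 1.000, H 2.000
Empirical formula: CH2
Empirical-formula mass = 14.03 g/mol; 56 ÷ 14.03 ≈ 4, so the molecular formula is C4H8.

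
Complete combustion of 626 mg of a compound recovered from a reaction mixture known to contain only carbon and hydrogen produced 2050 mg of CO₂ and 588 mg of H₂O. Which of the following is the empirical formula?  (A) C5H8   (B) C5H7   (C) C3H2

(B) C5H7

mol C = 2.05 g CO₂ ÷ 44.009 g/mol = 0.04658 mol
mol H = 2 × 0.588 g H₂O ÷ 18.015 g/mol = 0.06528 mol
Divide by the smallest (0.04658 mol): C 1.000, H 1.401
Multiplying each by 5 gives whole numbers: C 5.00, H 7.01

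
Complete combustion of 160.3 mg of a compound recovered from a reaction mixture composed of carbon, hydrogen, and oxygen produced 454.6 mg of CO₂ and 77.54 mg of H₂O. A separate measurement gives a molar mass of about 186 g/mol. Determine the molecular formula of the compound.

C12H10O2

mol C = 0.4546 g CO₂ ÷ 44.009 g/mol = 0.010330 mol
mol H = 2 × 0.07754 g H₂O ÷ 18.015 g/mol = 0.0086084 mol
mass O = 0.1603 − (0.12407 + 0.0086772) = 0.027553 g → mol O = 0.027553 ÷ 15.999 = 0.0017221 mol
Divide by the smallest (0.0017221 mol): C 5.998, H 4.999, O 1.000
Empirical formula: C6H5O
Empirical-formula mass = 93.11 g/mol; 186 ÷ 93.11 ≈ 2, so the molecular formula is C12H10O2.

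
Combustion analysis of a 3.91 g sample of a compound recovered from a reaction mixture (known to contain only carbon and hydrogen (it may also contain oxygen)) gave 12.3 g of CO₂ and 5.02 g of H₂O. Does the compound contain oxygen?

no

mol C = 12.3 g CO₂ ÷ 44.009 g/mol = 0.2795 mol
mol H = 2 × 5.02 g H₂O ÷ 18.015 g/mol = 0.5573 mol
C and H together account for 3.919 g — essentially the entire 3.91 g sample — so the compound contains no oxygen.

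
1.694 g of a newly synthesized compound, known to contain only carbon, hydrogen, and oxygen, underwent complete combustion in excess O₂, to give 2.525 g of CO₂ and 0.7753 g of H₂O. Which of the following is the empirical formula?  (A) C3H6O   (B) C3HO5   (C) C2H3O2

(C) C2H3O2

mol C = 2.525 g CO₂ ÷ 44.009 g/mol = 0.057375 mol
mol H = 2 × 0.7753 g H₂O ÷ 18.015 g/mol = 0.086073 mol
mass O = 1.694 − (0.68913 + 0.086761) = 0.91811 g → mol O = 0.91811 ÷ 15.999 = 0.057386 mol
Divide by the smallest (0.057375 mol): C 1.000, H 1.500, O 1.000
Multiplying each by 2 gives whole numbers: C 2.00, H 3.00, O 2.00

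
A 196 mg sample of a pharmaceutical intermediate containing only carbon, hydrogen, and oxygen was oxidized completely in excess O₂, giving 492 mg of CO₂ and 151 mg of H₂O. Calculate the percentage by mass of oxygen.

22.9%

mol C = 0.492 g CO₂ ÷ 44.009 g/mol = 0.01118 mol
mol H = 2 × 0.151 g H₂O ÷ 18.015 g/mol = 0.01676 mol
mass O = 0.196 − (0.1343 + 0.01690) = 0.04482 g → mol O = 0.04482 ÷ 15.999 = 0.002802 mol
mass % O = 0.04482 g ÷ 0.196 g × 100%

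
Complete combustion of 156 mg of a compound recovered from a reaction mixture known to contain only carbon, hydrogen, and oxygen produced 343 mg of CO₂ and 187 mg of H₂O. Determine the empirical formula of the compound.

C3H8O

mol C = 0.343 g CO₂ ÷ 44.009 g/mol = 0.007794 mol
mol H = 2 × 0.187 g H₂O ÷ 18.015 g/mol = 0.02076 mol
mass O = 0.156 − (0.09361 + 0.02093) = 0.04146 g → mol O = 0.04146 ÷ 15.999 = 0.002591 mol
Divide by the smallest (0.002591 mol): C 3.007, H 8.011, O 1.000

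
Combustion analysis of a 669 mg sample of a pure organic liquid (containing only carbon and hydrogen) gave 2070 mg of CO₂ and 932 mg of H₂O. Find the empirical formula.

mol C = 2.07 g CO₂ ÷ 44.009 g/mol = 0.04704 mol
mol H = 2 × 0.932 g H₂O ÷ 18.015 g/mol = 0.1035 mol
Divide by the smallest (0.04704 mol): C 1.000, H 2.200
Multiplying each by 5 gives whole numbers: C 5.00, H 11.00

C5H11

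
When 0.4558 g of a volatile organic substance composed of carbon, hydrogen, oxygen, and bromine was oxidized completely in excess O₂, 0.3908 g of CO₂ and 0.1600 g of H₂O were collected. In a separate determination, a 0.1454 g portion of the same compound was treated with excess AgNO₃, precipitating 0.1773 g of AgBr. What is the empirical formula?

C3H6BrO2

mol C = 0.3908 g CO₂ ÷ 44.009 g/mol = 0.0088800 mol
mol H = 2 × 0.1600 g H₂O ÷ 18.015 g/mol = 0.017763 mol
From the AgBr data: mol Br per gram of compound = (0.1773 ÷ 187.772) ÷ 0.1454 = 0.0064940 mol/g, so in the 0.4558 g combustion sample mol Br = 0.0029600 mol
mass O = 0.4558 − (0.10666 + 0.017905 + 0.23651) = 0.094723 g → mol O = 0.094723 ÷ 15.999 = 0.0059206 mol
Divide by the smallest (0.0029600 mol): C 3.000, H 6.001, Br 1.000, O 2.000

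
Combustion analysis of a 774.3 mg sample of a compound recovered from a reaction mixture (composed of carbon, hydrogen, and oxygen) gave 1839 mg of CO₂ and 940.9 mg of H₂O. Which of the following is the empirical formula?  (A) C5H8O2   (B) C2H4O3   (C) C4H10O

mol C = 1.839 g CO₂ ÷ 44.009 g/mol = 0.041787 mol
mol H = 2 × 0.9409 g H₂O ÷ 18.015 g/mol = 0.10446 mol
mass O = 0.7743 − (0.50190 + 0.10529) = 0.16710 g → mol O = 0.16710 ÷ 15.999 = 0.010445 mol
Divide by the smallest (0.010445 mol): C 4.001, H 10.001, O 1.000

(C) C4H10O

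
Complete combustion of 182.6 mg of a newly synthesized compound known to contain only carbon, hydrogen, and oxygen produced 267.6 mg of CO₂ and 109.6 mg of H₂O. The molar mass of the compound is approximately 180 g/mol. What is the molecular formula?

mol C = 0.2676 g CO₂ ÷ 44.009 g/mol = 0.0060806 mol
mol H = 2 × 0.1096 g H₂O ÷ 18.015 g/mol = 0.012168 mol
mass O = 0.1826 − (0.073034 + 0.012265) = 0.097301 g → mol O = 0.097301 ÷ 15.999 = 0.0060817 mol
Divide by the smallest (0.0060806 mol): C 1.000, H 2.001, O 1.000
Empirical formula: CH2O
Empirical-formula mass = 30.03 g/mol; 180 ÷ 30.03 ≈ 6, so the molecular formula is C6H12O6.

C6H12O6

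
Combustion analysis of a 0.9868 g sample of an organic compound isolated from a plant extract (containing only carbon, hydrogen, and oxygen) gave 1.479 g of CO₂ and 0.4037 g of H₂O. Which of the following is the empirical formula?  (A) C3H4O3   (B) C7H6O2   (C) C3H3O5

(A) C3H4O3

mol C = 1.479 g CO₂ ÷ 44.009 g/mol = 0.033607 mol
mol H = 2 × 0.4037 g H₂O ÷ 18.015 g/mol = 0.044818 mol
mass O = 0.9868 − (0.40365 + 0.045177) = 0.53797 g → mol O = 0.53797 ÷ 15.999 = 0.033625 mol
Divide by the smallest (0.033607 mol): C 1.000, H 1.334, O 1.001
Multiplying each by 3 gives whole numbers: C 3.00, H 4.00, O 3.00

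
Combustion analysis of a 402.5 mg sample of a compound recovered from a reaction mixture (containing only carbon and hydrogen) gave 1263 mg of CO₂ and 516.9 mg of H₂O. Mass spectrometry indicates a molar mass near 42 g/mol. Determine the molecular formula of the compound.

C3H6

mol C = 1.263 g CO₂ ÷ 44.009 g/mol = 0.028699 mol
mol H = 2 × 0.5169 g H₂O ÷ 18.015 g/mol = 0.057386 mol
Divide by the smallest (0.028699 mol): C 1.000, H 2.000
Empirical formula: CH2
Empirical-formula mass = 14.03 g/mol; 42 ÷ 14.03 ≈ 3, so the molecular formula is C3H6.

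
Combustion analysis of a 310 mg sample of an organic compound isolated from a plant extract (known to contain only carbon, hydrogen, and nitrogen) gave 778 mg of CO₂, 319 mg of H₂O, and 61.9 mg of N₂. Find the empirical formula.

mol C = 0.778 g CO₂ ÷ 44.009 g/mol = 0.01768 mol
mol H = 2 × 0.319 g H₂O ÷ 18.015 g/mol = 0.03541 mol
mol N = 2 × 0.0619 g N₂ ÷ 28.014 g/mol = 0.004419 mol
Divide by the smallest (0.004419 mol): C 4.000, H 8.014, N 1.000

C4H8N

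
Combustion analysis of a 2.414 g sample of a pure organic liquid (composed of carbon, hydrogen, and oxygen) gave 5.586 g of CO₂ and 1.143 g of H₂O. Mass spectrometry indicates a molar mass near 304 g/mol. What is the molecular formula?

C16H16O6

mol C = 5.586 g CO₂ ÷ 44.009 g/mol = 0.12693 mol
mol H = 2 × 1.143 g H₂O ÷ 18.015 g/mol = 0.12689 mol
mass O = 2.414 − (1.5245 + 0.12791) = 0.76155 g → mol O = 0.76155 ÷ 15.999 = 0.047600 mol
Divide by the smallest (0.047600 mol): C 2.667, H 2.666, O 1.000
Multiplying each by 3 gives whole numbers: C 8.00, H 8.00, O 3.00
Empirical formula: C8H8O3
Empirical-formula mass = 152.15 g/mol; 304 ÷ 152.15 ≈ 2, so the molecular formula is C16H16O6.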